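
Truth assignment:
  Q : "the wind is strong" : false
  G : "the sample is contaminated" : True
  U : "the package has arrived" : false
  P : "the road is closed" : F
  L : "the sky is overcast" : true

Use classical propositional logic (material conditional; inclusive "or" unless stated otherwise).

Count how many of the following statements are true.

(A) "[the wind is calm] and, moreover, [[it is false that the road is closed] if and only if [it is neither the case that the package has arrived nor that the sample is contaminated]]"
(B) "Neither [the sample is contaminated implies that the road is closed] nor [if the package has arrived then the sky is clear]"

(A): In symbols: ~Q & (~P <-> (U nor G))

~Q = ~F = T
~P = ~F = T
U nor G = F nor T = F
~P <-> (U nor G) = T <-> F = F
~Q & (~P <-> (U nor G)) = T & F = F
Hence (A) is false.

(B): Parsed as (G -> P) nor (U -> ~L)

G -> P = T -> F = F
~L = ~T = F
U -> ~L = F -> F = T
(G -> P) nor (U -> ~L) = F nor T = F
So (B) is false.

0 of the 2 statements are true (none).

0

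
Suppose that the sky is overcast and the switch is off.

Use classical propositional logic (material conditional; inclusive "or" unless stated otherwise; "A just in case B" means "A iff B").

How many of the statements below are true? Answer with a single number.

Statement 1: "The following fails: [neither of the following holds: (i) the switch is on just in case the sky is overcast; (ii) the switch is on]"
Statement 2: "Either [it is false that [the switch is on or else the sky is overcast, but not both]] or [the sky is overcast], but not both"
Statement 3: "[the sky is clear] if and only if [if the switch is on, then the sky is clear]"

1

Let U = "the switch is on" (F), P = "the sky is overcast" (T).

Statement 1: In symbols: ¬((U ↔ P) ↓ U)

U ↔ P = F ↔ T = F
(U ↔ P) ↓ U = F ↓ F = T
¬((U ↔ P) ↓ U) = ¬T = F
Hence Statement 1 is false.

Statement 2: Parsed as ¬(U ⊕ P) ⊕ P

U ⊕ P = F ⊕ T = T
¬(U ⊕ P) = ¬T = F
¬(U ⊕ P) ⊕ P = F ⊕ T = T
So Statement 2 is true.

Statement 3: This is ¬P ↔ (U → ¬P).

¬P = ¬T = F
¬P = ¬T = F
U → ¬P = F → F = T
¬P ↔ (U → ¬P) = F ↔ T = F
Hence Statement 3 is false.

Count: 1.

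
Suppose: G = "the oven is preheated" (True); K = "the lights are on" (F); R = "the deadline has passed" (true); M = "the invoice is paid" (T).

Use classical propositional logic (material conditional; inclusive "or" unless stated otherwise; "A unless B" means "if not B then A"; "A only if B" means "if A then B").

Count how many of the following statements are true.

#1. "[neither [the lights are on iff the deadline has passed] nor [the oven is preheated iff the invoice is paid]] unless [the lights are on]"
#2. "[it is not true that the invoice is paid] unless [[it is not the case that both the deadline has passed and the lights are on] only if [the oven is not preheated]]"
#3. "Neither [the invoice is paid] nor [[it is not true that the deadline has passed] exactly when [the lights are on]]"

#1: This is ((K <-> R) nor (G <-> M)) | K.

K <-> R = F <-> T = F
G <-> M = T <-> T = T
(K <-> R) nor (G <-> M) = F nor T = F
((K <-> R) nor (G <-> M)) | K = F | F = F
So #1 is false.

#2: This is ~M | ((R nand K) -> ~G).

~M = ~T = F
R nand K = T nand F = T
~G = ~T = F
(R nand K) -> ~G = T -> F = F
~M | ((R nand K) -> ~G) = F | F = F
Hence #2 is false.

#3: This is M nor (~R <-> K).

~R = ~T = F
~R <-> K = F <-> F = T
M nor (~R <-> K) = T nor T = F
Hence #3 is false.

0 of the 3 statements are true (none).

0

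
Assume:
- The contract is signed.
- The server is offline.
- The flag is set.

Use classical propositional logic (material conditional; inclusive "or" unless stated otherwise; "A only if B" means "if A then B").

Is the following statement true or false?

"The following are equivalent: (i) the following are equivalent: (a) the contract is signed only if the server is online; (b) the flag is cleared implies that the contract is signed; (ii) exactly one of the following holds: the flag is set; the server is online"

Let P = "the contract is signed" (True), Q = "the server is online" (False), R = "the flag is set" (True).
In symbols: ((P -> Q) iff (not R -> P)) iff (R xor Q)

P -> Q = True -> False = False
not R = not True = False
not R -> P = False -> True = True
(P -> Q) iff (not R -> P) = False iff True = False
R xor Q = True xor False = True
((P -> Q) iff (not R -> P)) iff (R xor Q) = False iff True = False

False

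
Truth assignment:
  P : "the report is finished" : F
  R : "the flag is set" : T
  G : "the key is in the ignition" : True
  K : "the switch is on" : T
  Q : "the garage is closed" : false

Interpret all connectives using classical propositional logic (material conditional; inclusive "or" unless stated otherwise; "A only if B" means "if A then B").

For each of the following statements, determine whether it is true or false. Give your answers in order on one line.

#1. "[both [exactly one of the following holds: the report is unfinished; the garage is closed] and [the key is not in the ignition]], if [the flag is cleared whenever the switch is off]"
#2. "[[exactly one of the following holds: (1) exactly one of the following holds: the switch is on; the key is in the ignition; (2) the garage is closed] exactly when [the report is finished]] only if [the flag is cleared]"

#1 false; #2 false

#1: This is (~K -> ~R) -> ((~P xor Q) & ~G).

~K = ~T = F
~R = ~T = F
~K -> ~R = F -> F = T
~P = ~F = T
~P xor Q = T xor F = T
~G = ~T = F
(~P xor Q) & ~G = T & F = F
(~K -> ~R) -> ((~P xor Q) & ~G) = T -> F = F
So #1 is false.

#2: Formalization: (((K xor G) xor Q) <-> P) -> ~R

K xor G = T xor T = F
(K xor G) xor Q = F xor F = F
((K xor G) xor Q) <-> P = F <-> F = T
~R = ~T = F
(((K xor G) xor Q) <-> P) -> ~R = T -> F = F
Thus #2 is false.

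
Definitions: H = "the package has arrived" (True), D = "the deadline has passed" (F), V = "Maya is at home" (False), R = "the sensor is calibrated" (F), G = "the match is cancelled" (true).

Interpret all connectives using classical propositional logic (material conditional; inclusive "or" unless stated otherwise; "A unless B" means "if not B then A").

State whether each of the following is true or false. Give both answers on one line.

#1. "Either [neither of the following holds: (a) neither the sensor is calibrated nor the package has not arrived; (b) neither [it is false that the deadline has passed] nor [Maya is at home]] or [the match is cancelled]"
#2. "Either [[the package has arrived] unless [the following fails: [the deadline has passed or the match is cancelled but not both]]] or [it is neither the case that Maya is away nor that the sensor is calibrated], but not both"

#1 true / #2 true

#1: In symbols: ((R ↓ ¬H) ↓ (¬D ↓ V)) ∨ G

¬H = ¬T = F
R ↓ ¬H = F ↓ F = T
¬D = ¬F = T
¬D ↓ V = T ↓ F = F
(R ↓ ¬H) ↓ (¬D ↓ V) = T ↓ F = F
((R ↓ ¬H) ↓ (¬D ↓ V)) ∨ G = F ∨ T = T
So #1 is true.

#2: This is (H ∨ ¬(D ⊕ G)) ⊕ (¬V ↓ R).

D ⊕ G = F ⊕ T = T
¬(D ⊕ G) = ¬T = F
H ∨ ¬(D ⊕ G) = T ∨ F = T
¬V = ¬F = T
¬V ↓ R = T ↓ F = F
(H ∨ ¬(D ⊕ G)) ⊕ (¬V ↓ R) = T ⊕ F = T
Hence #2 is true.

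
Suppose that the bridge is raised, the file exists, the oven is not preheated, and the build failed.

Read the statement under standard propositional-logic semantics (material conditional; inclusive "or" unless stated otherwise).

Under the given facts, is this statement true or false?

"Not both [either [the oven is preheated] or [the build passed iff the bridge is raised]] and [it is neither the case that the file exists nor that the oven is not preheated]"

Let W = "the oven is preheated" (F), Q = "the build passed" (F), D = "the bridge is raised" (T), R = "the file exists" (T).
Parsed as (W ∨ (Q ↔ D)) ↑ (R ↓ ¬W)

Q ↔ D = F ↔ T = F
W ∨ (Q ↔ D) = F ∨ F = F
¬W = ¬F = T
R ↓ ¬W = T ↓ T = F
(W ∨ (Q ↔ D)) ↑ (R ↓ ¬W) = F ↑ F = T

True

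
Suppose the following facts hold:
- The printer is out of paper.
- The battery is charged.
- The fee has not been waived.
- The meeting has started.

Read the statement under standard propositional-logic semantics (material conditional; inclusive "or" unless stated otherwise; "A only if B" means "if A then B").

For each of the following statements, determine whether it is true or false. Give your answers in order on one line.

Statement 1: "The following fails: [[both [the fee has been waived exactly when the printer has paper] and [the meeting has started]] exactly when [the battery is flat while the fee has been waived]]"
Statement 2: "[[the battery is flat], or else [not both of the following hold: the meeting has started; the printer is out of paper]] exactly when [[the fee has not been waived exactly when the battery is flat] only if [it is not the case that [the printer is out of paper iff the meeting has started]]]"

Statement 1 T / Statement 2 F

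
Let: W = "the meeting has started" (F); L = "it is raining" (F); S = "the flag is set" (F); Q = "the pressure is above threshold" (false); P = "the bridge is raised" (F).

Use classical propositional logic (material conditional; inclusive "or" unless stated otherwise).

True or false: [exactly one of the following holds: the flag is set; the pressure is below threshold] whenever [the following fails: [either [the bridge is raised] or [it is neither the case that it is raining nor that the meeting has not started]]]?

In symbols: ¬(P ∨ (L ↓ ¬W)) → (S ⊕ ¬Q)

¬W = ¬F = T
L ↓ ¬W = F ↓ T = F
P ∨ (L ↓ ¬W) = F ∨ F = F
¬(P ∨ (L ↓ ¬W)) = ¬F = T
¬Q = ¬F = T
S ⊕ ¬Q = F ⊕ T = T
¬(P ∨ (L ↓ ¬W)) → (S ⊕ ¬Q) = T → T = T

True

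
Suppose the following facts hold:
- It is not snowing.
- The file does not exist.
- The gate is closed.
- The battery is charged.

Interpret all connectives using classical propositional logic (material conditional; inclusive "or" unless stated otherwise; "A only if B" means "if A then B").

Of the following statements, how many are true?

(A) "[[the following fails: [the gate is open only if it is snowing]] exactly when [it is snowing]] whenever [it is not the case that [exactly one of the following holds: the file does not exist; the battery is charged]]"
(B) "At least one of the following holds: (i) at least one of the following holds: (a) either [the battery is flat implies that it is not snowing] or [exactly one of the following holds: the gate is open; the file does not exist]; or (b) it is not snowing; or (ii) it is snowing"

Let D = "the file exists" (F), P = "the battery is charged" (T), K = "the gate is open" (F), G = "it is snowing" (F).

(A): This is ¬(¬D ⊕ P) → (¬(K → G) ↔ G).

¬D = ¬F = T
¬D ⊕ P = T ⊕ T = F
¬(¬D ⊕ P) = ¬F = T
K → G = F → F = T
¬(K → G) = ¬T = F
¬(K → G) ↔ G = F ↔ F = T
¬(¬D ⊕ P) → (¬(K → G) ↔ G) = T → T = T
Thus (A) is true.

(B): In symbols: (((¬P → ¬G) ∨ (K ⊕ ¬D)) ∨ ¬G) ∨ G

¬P = ¬T = F
¬G = ¬F = T
¬P → ¬G = F → T = T
¬D = ¬F = T
K ⊕ ¬D = F ⊕ T = T
(¬P → ¬G) ∨ (K ⊕ ¬D) = T ∨ T = T
¬G = ¬F = T
((¬P → ¬G) ∨ (K ⊕ ¬D)) ∨ ¬G = T ∨ T = T
(((¬P → ¬G) ∨ (K ⊕ ¬D)) ∨ ¬G) ∨ G = T ∨ F = T
So (B) is true.

2 of the 2 statements are true ((A), (B)).

2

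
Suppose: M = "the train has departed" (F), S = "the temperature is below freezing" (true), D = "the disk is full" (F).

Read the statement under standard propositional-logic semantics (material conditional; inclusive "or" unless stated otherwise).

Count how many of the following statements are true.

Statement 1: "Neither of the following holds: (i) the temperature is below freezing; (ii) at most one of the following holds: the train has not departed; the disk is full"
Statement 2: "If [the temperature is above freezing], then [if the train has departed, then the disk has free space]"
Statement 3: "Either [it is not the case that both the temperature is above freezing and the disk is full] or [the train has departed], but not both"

Statement 1: Formalization: S nor (~M nand D)

~M = ~F = T
~M nand D = T nand F = T
S nor (~M nand D) = T nor T = F
Thus Statement 1 is false.

Statement 2: This is ~S -> (M -> ~D).

~S = ~T = F
~D = ~F = T
M -> ~D = F -> T = T
~S -> (M -> ~D) = F -> T = T
Thus Statement 2 is true.

Statement 3: In symbols: (~S nand D) xor M

~S = ~T = F
~S nand D = F nand F = T
(~S nand D) xor M = T xor F = T
So Statement 3 is true.

2 of the 3 statements are true.

2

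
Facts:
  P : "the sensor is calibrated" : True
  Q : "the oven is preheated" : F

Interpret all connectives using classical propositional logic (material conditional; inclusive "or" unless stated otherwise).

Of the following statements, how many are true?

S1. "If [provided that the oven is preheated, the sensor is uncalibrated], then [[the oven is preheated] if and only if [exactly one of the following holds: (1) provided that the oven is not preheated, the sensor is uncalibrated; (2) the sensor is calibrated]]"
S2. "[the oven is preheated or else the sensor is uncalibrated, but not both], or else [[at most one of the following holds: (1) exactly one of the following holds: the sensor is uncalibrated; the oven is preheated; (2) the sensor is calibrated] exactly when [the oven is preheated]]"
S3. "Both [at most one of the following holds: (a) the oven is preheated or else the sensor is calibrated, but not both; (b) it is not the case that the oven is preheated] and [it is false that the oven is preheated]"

S1: Parsed as (Q → ¬P) → (Q ↔ ((¬Q → ¬P) ⊕ P))

¬P = ¬T = F
Q → ¬P = F → F = T
¬Q = ¬F = T
¬P = ¬T = F
¬Q → ¬P = T → F = F
(¬Q → ¬P) ⊕ P = F ⊕ T = T
Q ↔ ((¬Q → ¬P) ⊕ P) = F ↔ T = F
(Q → ¬P) → (Q ↔ ((¬Q → ¬P) ⊕ P)) = T → F = F
So S1 is false.

S2: Formalization: (Q ⊕ ¬P) ∨ (((¬P ⊕ Q) ↑ P) ↔ Q)

¬P = ¬T = F
Q ⊕ ¬P = F ⊕ F = F
¬P = ¬T = F
¬P ⊕ Q = F ⊕ F = F
(¬P ⊕ Q) ↑ P = F ↑ T = T
((¬P ⊕ Q) ↑ P) ↔ Q = T ↔ F = F
(Q ⊕ ¬P) ∨ (((¬P ⊕ Q) ↑ P) ↔ Q) = F ∨ F = F
Hence S2 is false.

S3: This is ((Q ⊕ P) ↑ ¬Q) ∧ ¬Q.

Q ⊕ P = F ⊕ T = T
¬Q = ¬F = T
(Q ⊕ P) ↑ ¬Q = T ↑ T = F
¬Q = ¬F = T
((Q ⊕ P) ↑ ¬Q) ∧ ¬Q = F ∧ T = F
So S3 is false.

0 of the 3 statements are true (none).

0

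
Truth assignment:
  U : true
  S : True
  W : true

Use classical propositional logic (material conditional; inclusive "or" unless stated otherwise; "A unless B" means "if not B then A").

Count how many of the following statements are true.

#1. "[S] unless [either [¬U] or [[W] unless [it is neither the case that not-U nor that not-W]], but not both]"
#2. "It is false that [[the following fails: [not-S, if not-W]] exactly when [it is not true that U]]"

#1: This is S ∨ (¬U ⊕ (W ∨ (¬U ↓ ¬W))).

¬U = ¬T = F
¬U = ¬T = F
¬W = ¬T = F
¬U ↓ ¬W = F ↓ F = T
W ∨ (¬U ↓ ¬W) = T ∨ T = T
¬U ⊕ (W ∨ (¬U ↓ ¬W)) = F ⊕ T = T
S ∨ (¬U ⊕ (W ∨ (¬U ↓ ¬W))) = T ∨ T = T
Thus #1 is true.

#2: Parsed as ¬(¬(¬W → ¬S) ↔ ¬U)

¬W = ¬T = F
¬S = ¬T = F
¬W → ¬S = F → F = T
¬(¬W → ¬S) = ¬T = F
¬U = ¬T = F
¬(¬W → ¬S) ↔ ¬U = F ↔ F = T
¬(¬(¬W → ¬S) ↔ ¬U) = ¬T = F
Hence #2 is false.

True statements: 1 (#1).

1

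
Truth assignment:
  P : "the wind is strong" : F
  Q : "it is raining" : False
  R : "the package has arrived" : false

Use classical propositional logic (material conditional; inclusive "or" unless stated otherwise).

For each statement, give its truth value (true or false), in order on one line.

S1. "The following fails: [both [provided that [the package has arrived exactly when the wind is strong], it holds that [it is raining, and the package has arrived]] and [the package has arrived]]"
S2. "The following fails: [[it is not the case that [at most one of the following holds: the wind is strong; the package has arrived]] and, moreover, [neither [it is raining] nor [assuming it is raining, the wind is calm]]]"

S1: This is ~(((R <-> P) -> (Q & R)) & R).

R <-> P = F <-> F = T
Q & R = F & F = F
(R <-> P) -> (Q & R) = T -> F = F
((R <-> P) -> (Q & R)) & R = F & F = F
~(((R <-> P) -> (Q & R)) & R) = ~F = T
Thus S1 is true.

S2: Parsed as ~(~(P nand R) & (Q nor (Q -> ~P)))

P nand R = F nand F = T
~(P nand R) = ~T = F
~P = ~F = T
Q -> ~P = F -> T = T
Q nor (Q -> ~P) = F nor T = F
~(P nand R) & (Q nor (Q -> ~P)) = F & F = F
~(~(P nand R) & (Q nor (Q -> ~P))) = ~F = T
So S2 is true.

S1 True / S2 True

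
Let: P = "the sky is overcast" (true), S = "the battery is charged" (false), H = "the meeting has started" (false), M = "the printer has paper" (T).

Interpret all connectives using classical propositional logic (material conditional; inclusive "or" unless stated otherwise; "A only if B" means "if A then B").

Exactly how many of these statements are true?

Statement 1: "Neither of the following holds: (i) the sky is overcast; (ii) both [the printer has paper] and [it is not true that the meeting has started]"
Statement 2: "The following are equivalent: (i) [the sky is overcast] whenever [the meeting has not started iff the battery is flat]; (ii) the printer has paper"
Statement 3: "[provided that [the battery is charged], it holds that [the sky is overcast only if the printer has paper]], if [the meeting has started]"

Statement 1: Formalization: P nor (M and not H)

not H = not False = True
M and not H = True and True = True
P nor (M and not H) = True nor True = False
So Statement 1 is false.

Statement 2: This is ((not H iff not S) -> P) iff M.

not H = not False = True
not S = not False = True
not H iff not S = True iff True = True
(not H iff not S) -> P = True -> True = True
((not H iff not S) -> P) iff M = True iff True = True
So Statement 2 is true.

Statement 3: Formalization: H -> (S -> (P -> M))

P -> M = True -> True = True
S -> (P -> M) = False -> True = True
H -> (S -> (P -> M)) = False -> True = True
Thus Statement 3 is true.

2 of the 3 statements are true (Statement 2, Statement 3).

2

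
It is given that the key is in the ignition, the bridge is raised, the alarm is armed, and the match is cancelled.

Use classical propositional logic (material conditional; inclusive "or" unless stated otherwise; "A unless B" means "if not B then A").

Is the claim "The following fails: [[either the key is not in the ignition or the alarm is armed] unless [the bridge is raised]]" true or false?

Let P = "the key is in the ignition" (T), G = "the alarm is armed" (T), K = "the bridge is raised" (T).
Parsed as ¬((¬P ∨ G) ∨ K)

¬P = ¬T = F
¬P ∨ G = F ∨ T = T
(¬P ∨ G) ∨ K = T ∨ T = T
¬((¬P ∨ G) ∨ K) = ¬T = F

false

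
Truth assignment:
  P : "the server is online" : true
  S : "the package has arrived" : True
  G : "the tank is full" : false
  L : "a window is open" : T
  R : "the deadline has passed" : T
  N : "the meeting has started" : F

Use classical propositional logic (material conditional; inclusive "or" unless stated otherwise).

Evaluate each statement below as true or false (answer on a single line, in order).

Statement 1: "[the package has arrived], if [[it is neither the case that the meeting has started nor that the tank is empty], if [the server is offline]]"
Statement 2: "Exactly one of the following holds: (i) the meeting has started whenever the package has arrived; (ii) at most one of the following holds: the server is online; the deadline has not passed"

Statement 1: This is (not P -> (N nor not G)) -> S.

not P = not True = False
not G = not False = True
N nor not G = False nor True = False
not P -> (N nor not G) = False -> False = True
(not P -> (N nor not G)) -> S = True -> True = True
Thus Statement 1 is true.

Statement 2: In symbols: (S -> N) xor (P nand not R)

S -> N = True -> False = False
not R = not True = False
P nand not R = True nand False = True
(S -> N) xor (P nand not R) = False xor True = True
Hence Statement 2 is true.

Statement 1 true / Statement 2 true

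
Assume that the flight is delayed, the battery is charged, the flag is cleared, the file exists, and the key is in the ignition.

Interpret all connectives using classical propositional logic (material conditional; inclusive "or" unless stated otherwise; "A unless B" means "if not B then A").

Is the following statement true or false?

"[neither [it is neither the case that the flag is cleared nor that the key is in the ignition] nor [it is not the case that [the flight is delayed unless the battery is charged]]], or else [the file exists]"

Let R = "the flag is set" (F), U = "the key is in the ignition" (T), P = "the flight is delayed" (T), Q = "the battery is charged" (T), S = "the file exists" (T).
Parsed as ((¬R ↓ U) ↓ ¬(P ∨ Q)) ∨ S

¬R = ¬F = T
¬R ↓ U = T ↓ T = F
P ∨ Q = T ∨ T = T
¬(P ∨ Q) = ¬T = F
(¬R ↓ U) ↓ ¬(P ∨ Q) = F ↓ F = T
((¬R ↓ U) ↓ ¬(P ∨ Q)) ∨ S = T ∨ T = T

True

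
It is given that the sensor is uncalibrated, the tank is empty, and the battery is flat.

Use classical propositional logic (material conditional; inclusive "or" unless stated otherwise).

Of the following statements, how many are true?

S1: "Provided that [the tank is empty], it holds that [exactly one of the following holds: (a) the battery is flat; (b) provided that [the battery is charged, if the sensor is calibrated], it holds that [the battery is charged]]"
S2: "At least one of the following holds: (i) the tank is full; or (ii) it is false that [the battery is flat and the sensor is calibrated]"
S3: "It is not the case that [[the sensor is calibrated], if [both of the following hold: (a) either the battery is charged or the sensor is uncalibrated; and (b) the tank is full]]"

Let Q = "the tank is full" (F), R = "the battery is charged" (F), P = "the sensor is calibrated" (F).

S1: In symbols: ¬Q → (¬R ⊕ ((P → R) → R))

¬Q = ¬F = T
¬R = ¬F = T
P → R = F → F = T
(P → R) → R = T → F = F
¬R ⊕ ((P → R) → R) = T ⊕ F = T
¬Q → (¬R ⊕ ((P → R) → R)) = T → T = T
So S1 is true.

S2: This is Q ∨ ¬(¬R ∧ P).

¬R = ¬F = T
¬R ∧ P = T ∧ F = F
¬(¬R ∧ P) = ¬F = T
Q ∨ ¬(¬R ∧ P) = F ∨ T = T
Thus S2 is true.

S3: In symbols: ¬(((R ∨ ¬P) ∧ Q) → P)

¬P = ¬F = T
R ∨ ¬P = F ∨ T = T
(R ∨ ¬P) ∧ Q = T ∧ F = F
((R ∨ ¬P) ∧ Q) → P = F → F = T
¬(((R ∨ ¬P) ∧ Q) → P) = ¬T = F
Thus S3 is false.

Count: 2.

2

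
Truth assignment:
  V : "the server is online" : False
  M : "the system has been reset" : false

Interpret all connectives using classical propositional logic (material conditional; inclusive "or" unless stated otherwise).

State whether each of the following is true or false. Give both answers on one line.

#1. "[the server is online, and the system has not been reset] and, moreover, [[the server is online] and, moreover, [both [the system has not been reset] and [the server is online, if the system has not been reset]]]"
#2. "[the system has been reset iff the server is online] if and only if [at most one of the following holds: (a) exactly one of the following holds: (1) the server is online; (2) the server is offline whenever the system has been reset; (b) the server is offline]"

#1 F; #2 F

#1: Formalization: (V and not M) and (V and (not M and (not M -> V)))

not M = not False = True
V and not M = False and True = False
not M = not False = True
not M = not False = True
not M -> V = True -> False = False
not M and (not M -> V) = True and False = False
V and (not M and (not M -> V)) = False and False = False
(V and not M) and (V and (not M and (not M -> V))) = False and False = False
Hence #1 is false.

#2: In symbols: (M iff V) iff ((V xor (M -> not V)) nand not V)

M iff V = False iff False = True
not V = not False = True
M -> not V = False -> True = True
V xor (M -> not V) = False xor True = True
not V = not False = True
(V xor (M -> not V)) nand not V = True nand True = False
(M iff V) iff ((V xor (M -> not V)) nand not V) = True iff False = False
Hence #2 is false.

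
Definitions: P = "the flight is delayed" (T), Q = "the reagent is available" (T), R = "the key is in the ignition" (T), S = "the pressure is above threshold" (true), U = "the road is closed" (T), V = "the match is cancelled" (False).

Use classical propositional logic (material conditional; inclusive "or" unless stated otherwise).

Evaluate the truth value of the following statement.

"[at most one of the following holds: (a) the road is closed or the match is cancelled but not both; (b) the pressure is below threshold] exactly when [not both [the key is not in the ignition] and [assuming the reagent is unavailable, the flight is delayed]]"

Formalization: ((U xor V) nand ~S) <-> (~R nand (~Q -> P))

U xor V = T xor F = T
~S = ~T = F
(U xor V) nand ~S = T nand F = T
~R = ~T = F
~Q = ~T = F
~Q -> P = F -> T = T
~R nand (~Q -> P) = F nand T = T
((U xor V) nand ~S) <-> (~R nand (~Q -> P)) = T <-> T = T

The statement is true.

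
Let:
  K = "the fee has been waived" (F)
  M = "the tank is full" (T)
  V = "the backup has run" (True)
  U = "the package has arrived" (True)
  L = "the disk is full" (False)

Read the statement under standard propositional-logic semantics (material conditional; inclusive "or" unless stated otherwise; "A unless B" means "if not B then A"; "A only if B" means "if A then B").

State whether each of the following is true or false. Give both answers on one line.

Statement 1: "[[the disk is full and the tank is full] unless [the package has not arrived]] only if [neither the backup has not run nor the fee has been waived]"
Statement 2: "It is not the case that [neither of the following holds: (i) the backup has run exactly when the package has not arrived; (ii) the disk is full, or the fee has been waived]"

Statement 1: In symbols: ((L ∧ M) ∨ ¬U) → (¬V ↓ K)

L ∧ M = F ∧ T = F
¬U = ¬T = F
(L ∧ M) ∨ ¬U = F ∨ F = F
¬V = ¬T = F
¬V ↓ K = F ↓ F = T
((L ∧ M) ∨ ¬U) → (¬V ↓ K) = F → T = T
Hence Statement 1 is true.

Statement 2: Parsed as ¬((V ↔ ¬U) ↓ (L ∨ K))

¬U = ¬T = F
V ↔ ¬U = T ↔ F = F
L ∨ K = F ∨ F = F
(V ↔ ¬U) ↓ (L ∨ K) = F ↓ F = T
¬((V ↔ ¬U) ↓ (L ∨ K)) = ¬T = F
Hence Statement 2 is false.

Statement 1 True / Statement 2 False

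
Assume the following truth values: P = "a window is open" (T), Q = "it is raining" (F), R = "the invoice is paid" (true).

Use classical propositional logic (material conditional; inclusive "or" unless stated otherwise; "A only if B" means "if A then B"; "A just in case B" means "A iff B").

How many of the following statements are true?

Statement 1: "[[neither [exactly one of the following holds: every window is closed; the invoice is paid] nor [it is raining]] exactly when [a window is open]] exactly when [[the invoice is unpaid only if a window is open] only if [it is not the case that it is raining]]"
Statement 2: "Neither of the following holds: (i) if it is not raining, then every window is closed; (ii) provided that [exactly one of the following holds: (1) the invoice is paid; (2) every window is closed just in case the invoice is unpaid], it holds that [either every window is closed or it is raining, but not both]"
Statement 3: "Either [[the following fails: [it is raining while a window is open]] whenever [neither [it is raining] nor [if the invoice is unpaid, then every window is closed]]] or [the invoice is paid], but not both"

Statement 1: Parsed as (((not P xor R) nor Q) iff P) iff ((not R -> P) -> not Q)

not P = not True = False
not P xor R = False xor True = True
(not P xor R) nor Q = True nor False = False
((not P xor R) nor Q) iff P = False iff True = False
not R = not True = False
not R -> P = False -> True = True
not Q = not False = True
(not R -> P) -> not Q = True -> True = True
(((not P xor R) nor Q) iff P) iff ((not R -> P) -> not Q) = False iff True = False
So Statement 1 is false.

Statement 2: Formalization: (not Q -> not P) nor ((R xor (not P iff not R)) -> (not P xor Q))

not Q = not False = True
not P = not True = False
not Q -> not P = True -> False = False
not P = not True = False
not R = not True = False
not P iff not R = False iff False = True
R xor (not P iff not R) = True xor True = False
not P = not True = False
not P xor Q = False xor False = False
(R xor (not P iff not R)) -> (not P xor Q) = False -> False = True
(not Q -> not P) nor ((R xor (not P iff not R)) -> (not P xor Q)) = False nor True = False
Hence Statement 2 is false.

Statement 3: Parsed as ((Q nor (not R -> not P)) -> not (Q and P)) xor R

not R = not True = False
not P = not True = False
not R -> not P = False -> False = True
Q nor (not R -> not P) = False nor True = False
Q and P = False and True = False
not (Q and P) = not False = True
(Q nor (not R -> not P)) -> not (Q and P) = False -> True = True
((Q nor (not R -> not P)) -> not (Q and P)) xor R = True xor True = False
So Statement 3 is false.

0 of the 3 statements are true (none).

0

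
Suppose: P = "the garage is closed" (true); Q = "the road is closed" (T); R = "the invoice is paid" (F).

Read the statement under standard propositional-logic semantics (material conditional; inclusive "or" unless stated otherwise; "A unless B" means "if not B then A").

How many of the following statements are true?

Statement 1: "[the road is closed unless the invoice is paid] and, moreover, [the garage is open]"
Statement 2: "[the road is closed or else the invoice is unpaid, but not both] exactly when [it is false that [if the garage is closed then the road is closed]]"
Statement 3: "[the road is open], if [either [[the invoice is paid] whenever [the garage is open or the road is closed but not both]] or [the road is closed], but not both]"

1

Statement 1: Formalization: (Q | R) & ~P

Q | R = T | F = T
~P = ~T = F
(Q | R) & ~P = T & F = F
Thus Statement 1 is false.

Statement 2: Formalization: (Q xor ~R) <-> ~(P -> Q)

~R = ~F = T
Q xor ~R = T xor T = F
P -> Q = T -> T = T
~(P -> Q) = ~T = F
(Q xor ~R) <-> ~(P -> Q) = F <-> F = T
Thus Statement 2 is true.

Statement 3: This is (((~P xor Q) -> R) xor Q) -> ~Q.

~P = ~T = F
~P xor Q = F xor T = T
(~P xor Q) -> R = T -> F = F
((~P xor Q) -> R) xor Q = F xor T = T
~Q = ~T = F
(((~P xor Q) -> R) xor Q) -> ~Q = T -> F = F
Thus Statement 3 is false.

True statements: 1.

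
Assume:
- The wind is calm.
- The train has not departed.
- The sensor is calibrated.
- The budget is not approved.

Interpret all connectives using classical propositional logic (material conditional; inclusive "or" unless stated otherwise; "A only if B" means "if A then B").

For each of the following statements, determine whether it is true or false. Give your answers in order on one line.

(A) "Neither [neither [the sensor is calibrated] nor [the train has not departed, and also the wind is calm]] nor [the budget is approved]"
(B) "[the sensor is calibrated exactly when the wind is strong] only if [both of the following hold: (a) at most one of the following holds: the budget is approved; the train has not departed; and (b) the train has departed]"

(A) T, (B) T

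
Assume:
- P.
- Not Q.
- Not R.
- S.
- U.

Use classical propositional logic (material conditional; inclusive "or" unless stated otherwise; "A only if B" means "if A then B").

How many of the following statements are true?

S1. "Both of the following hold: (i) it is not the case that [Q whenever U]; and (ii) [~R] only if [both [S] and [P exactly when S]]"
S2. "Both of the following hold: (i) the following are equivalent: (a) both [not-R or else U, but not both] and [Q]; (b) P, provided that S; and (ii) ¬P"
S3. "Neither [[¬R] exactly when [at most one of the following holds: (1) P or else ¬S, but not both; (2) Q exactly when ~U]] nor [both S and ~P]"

2

S1: This is ¬(U → Q) ∧ (¬R → (S ∧ (P ↔ S))).

U → Q = T → F = F
¬(U → Q) = ¬F = T
¬R = ¬F = T
P ↔ S = T ↔ T = T
S ∧ (P ↔ S) = T ∧ T = T
¬R → (S ∧ (P ↔ S)) = T → T = T
¬(U → Q) ∧ (¬R → (S ∧ (P ↔ S))) = T ∧ T = T
Thus S1 is true.

S2: Formalization: (((¬R ⊕ U) ∧ Q) ↔ (S → P)) ∧ ¬P

¬R = ¬F = T
¬R ⊕ U = T ⊕ T = F
(¬R ⊕ U) ∧ Q = F ∧ F = F
S → P = T → T = T
((¬R ⊕ U) ∧ Q) ↔ (S → P) = F ↔ T = F
¬P = ¬T = F
(((¬R ⊕ U) ∧ Q) ↔ (S → P)) ∧ ¬P = F ∧ F = F
So S2 is false.

S3: This is (¬R ↔ ((P ⊕ ¬S) ↑ (Q ↔ ¬U))) ↓ (S ∧ ¬P).

¬R = ¬F = T
¬S = ¬T = F
P ⊕ ¬S = T ⊕ F = T
¬U = ¬T = F
Q ↔ ¬U = F ↔ F = T
(P ⊕ ¬S) ↑ (Q ↔ ¬U) = T ↑ T = F
¬R ↔ ((P ⊕ ¬S) ↑ (Q ↔ ¬U)) = T ↔ F = F
¬P = ¬T = F
S ∧ ¬P = T ∧ F = F
(¬R ↔ ((P ⊕ ¬S) ↑ (Q ↔ ¬U))) ↓ (S ∧ ¬P) = F ↓ F = T
So S3 is true.

2 of the 3 statements are true.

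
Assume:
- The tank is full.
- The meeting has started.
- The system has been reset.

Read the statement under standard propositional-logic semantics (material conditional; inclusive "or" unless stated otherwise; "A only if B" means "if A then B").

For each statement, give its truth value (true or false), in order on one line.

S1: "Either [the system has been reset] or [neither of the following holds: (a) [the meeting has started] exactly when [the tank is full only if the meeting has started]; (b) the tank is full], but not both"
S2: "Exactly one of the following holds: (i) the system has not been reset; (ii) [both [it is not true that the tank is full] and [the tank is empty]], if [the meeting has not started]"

Let M = "the system has been reset" (T), L = "the meeting has started" (T), Q = "the tank is full" (T).

S1: Parsed as M xor ((L <-> (Q -> L)) nor Q)

Q -> L = T -> T = T
L <-> (Q -> L) = T <-> T = T
(L <-> (Q -> L)) nor Q = T nor T = F
M xor ((L <-> (Q -> L)) nor Q) = T xor F = T
So S1 is true.

S2: Parsed as ~M xor (~L -> (~Q & ~Q))

~M = ~T = F
~L = ~T = F
~Q = ~T = F
~Q = ~T = F
~Q & ~Q = F & F = F
~L -> (~Q & ~Q) = F -> F = T
~M xor (~L -> (~Q & ~Q)) = F xor T = T
So S2 is true.

S1 T / S2 T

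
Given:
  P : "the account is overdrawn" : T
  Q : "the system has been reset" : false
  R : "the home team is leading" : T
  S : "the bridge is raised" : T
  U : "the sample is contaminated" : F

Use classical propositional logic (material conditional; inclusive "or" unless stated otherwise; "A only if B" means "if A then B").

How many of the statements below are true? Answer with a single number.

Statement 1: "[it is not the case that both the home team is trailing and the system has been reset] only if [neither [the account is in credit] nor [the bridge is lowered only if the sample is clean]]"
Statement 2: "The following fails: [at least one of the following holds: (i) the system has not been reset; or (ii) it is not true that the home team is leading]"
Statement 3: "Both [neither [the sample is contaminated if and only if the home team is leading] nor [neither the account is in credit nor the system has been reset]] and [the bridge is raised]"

0

Statement 1: Parsed as (~R nand Q) -> (~P nor (~S -> ~U))

~R = ~T = F
~R nand Q = F nand F = T
~P = ~T = F
~S = ~T = F
~U = ~F = T
~S -> ~U = F -> T = T
~P nor (~S -> ~U) = F nor T = F
(~R nand Q) -> (~P nor (~S -> ~U)) = T -> F = F
So Statement 1 is false.

Statement 2: In symbols: ~(~Q | ~R)

~Q = ~F = T
~R = ~T = F
~Q | ~R = T | F = T
~(~Q | ~R) = ~T = F
Thus Statement 2 is false.

Statement 3: In symbols: ((U <-> R) nor (~P nor Q)) & S

U <-> R = F <-> T = F
~P = ~T = F
~P nor Q = F nor F = T
(U <-> R) nor (~P nor Q) = F nor T = F
((U <-> R) nor (~P nor Q)) & S = F & T = F
Hence Statement 3 is false.

True statements: 0 (none).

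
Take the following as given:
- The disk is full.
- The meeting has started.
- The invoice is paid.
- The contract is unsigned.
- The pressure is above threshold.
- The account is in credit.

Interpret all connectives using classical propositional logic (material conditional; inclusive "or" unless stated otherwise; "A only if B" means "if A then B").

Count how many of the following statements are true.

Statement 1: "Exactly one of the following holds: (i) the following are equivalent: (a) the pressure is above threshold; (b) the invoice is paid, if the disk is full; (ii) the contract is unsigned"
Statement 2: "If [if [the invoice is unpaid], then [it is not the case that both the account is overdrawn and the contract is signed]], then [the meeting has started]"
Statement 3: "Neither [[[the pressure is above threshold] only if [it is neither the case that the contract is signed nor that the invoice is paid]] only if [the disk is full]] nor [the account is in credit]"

1

Let U = "the pressure is above threshold" (T), P = "the disk is full" (T), R = "the invoice is paid" (T), S = "the contract is signed" (F), V = "the account is overdrawn" (F), Q = "the meeting has started" (T).

Statement 1: Parsed as (U ↔ (P → R)) ⊕ ¬S

P → R = T → T = T
U ↔ (P → R) = T ↔ T = T
¬S = ¬F = T
(U ↔ (P → R)) ⊕ ¬S = T ⊕ T = F
So Statement 1 is false.

Statement 2: This is (¬R → (V ↑ S)) → Q.

¬R = ¬T = F
V ↑ S = F ↑ F = T
¬R → (V ↑ S) = F → T = T
(¬R → (V ↑ S)) → Q = T → T = T
Hence Statement 2 is true.

Statement 3: Formalization: ((U → (S ↓ R)) → P) ↓ ¬V

S ↓ R = F ↓ T = F
U → (S ↓ R) = T → F = F
(U → (S ↓ R)) → P = F → T = T
¬V = ¬F = T
((U → (S ↓ R)) → P) ↓ ¬V = T ↓ T = F
Thus Statement 3 is false.

1 of the 3 statements is true (Statement 2).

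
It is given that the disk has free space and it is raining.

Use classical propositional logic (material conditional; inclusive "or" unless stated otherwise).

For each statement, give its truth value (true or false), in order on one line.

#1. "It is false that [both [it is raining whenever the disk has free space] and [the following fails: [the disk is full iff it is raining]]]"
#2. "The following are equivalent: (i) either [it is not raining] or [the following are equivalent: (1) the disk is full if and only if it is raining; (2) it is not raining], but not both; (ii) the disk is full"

#1 False / #2 False

Let P = "the disk is full" (F), Q = "it is raining" (T).

#1: Parsed as ¬((¬P → Q) ∧ ¬(P ↔ Q))

¬P = ¬F = T
¬P → Q = T → T = T
P ↔ Q = F ↔ T = F
¬(P ↔ Q) = ¬F = T
(¬P → Q) ∧ ¬(P ↔ Q) = T ∧ T = T
¬((¬P → Q) ∧ ¬(P ↔ Q)) = ¬T = F
Thus #1 is false.

#2: This is (¬Q ⊕ ((P ↔ Q) ↔ ¬Q)) ↔ P.

¬Q = ¬T = F
P ↔ Q = F ↔ T = F
¬Q = ¬T = F
(P ↔ Q) ↔ ¬Q = F ↔ F = T
¬Q ⊕ ((P ↔ Q) ↔ ¬Q) = F ⊕ T = T
(¬Q ⊕ ((P ↔ Q) ↔ ¬Q)) ↔ P = T ↔ F = F
Thus #2 is false.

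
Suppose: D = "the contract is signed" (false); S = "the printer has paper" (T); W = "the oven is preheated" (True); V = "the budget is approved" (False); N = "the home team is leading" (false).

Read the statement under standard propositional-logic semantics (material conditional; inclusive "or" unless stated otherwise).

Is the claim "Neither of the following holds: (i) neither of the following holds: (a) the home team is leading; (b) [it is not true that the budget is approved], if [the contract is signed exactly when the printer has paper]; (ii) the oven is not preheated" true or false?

Parsed as (N nor ((D iff S) -> not V)) nor not W

D iff S = False iff True = False
not V = not False = True
(D iff S) -> not V = False -> True = True
N nor ((D iff S) -> not V) = False nor True = False
not W = not True = False
(N nor ((D iff S) -> not V)) nor not W = False nor False = True

True.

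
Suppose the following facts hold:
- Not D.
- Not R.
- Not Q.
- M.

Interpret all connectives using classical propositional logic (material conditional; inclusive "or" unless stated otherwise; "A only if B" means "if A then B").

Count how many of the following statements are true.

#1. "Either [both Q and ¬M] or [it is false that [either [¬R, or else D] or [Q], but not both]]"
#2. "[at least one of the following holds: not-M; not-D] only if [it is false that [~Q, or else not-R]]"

#1: In symbols: (Q and not M) or not ((not R or D) xor Q)

not M = not True = False
Q and not M = False and False = False
not R = not False = True
not R or D = True or False = True
(not R or D) xor Q = True xor False = True
not ((not R or D) xor Q) = not True = False
(Q and not M) or not ((not R or D) xor Q) = False or False = False
Hence #1 is false.

#2: In symbols: (not M or not D) -> not (not Q or not R)

not M = not True = False
not D = not False = True
not M or not D = False or True = True
not Q = not False = True
not R = not False = True
not Q or not R = True or True = True
not (not Q or not R) = not True = False
(not M or not D) -> not (not Q or not R) = True -> False = False
Hence #2 is false.

True statements: 0 (none).

0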